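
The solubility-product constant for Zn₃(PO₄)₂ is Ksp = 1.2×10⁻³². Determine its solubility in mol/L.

1.6×10⁻⁷ M

Zn₃(PO₄)₂(s) ⇌ 3 Zn²⁺(aq) + 2 PO₄³⁻(aq)
If s mol/L of Zn₃(PO₄)₂ dissolves, [Zn²⁺] = 3s and [PO₄³⁻] = 2s.
Ksp = [Zn²⁺]^3[PO₄³⁻]^2 = (3s)^3 · (2s)^2 = 108s^5
108s^5 = 1.2×10⁻³²  ⇒  s^5 = 1.1×10⁻³⁴
Taking the 5th root, s = 1.6×10⁻⁷ mol L⁻¹.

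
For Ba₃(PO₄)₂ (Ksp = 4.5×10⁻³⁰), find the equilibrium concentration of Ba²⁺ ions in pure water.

1.6×10⁻⁶ M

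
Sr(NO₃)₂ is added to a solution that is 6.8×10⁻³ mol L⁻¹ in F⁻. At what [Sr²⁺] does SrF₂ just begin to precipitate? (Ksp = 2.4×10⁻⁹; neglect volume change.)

5.2×10⁻⁵ M

The threshold for precipitation is Q = Ksp.
SrF₂(s) ⇌ Sr²⁺(aq) + 2 F⁻(aq)
Ksp = [Sr²⁺][F⁻]^2 = [Sr²⁺](6.8×10⁻³)^2
[Sr²⁺] = 2.4×10⁻⁹ / (6.8×10⁻³)^2 = 5.2×10⁻⁵
[Sr²⁺] = 5.2×10⁻⁵ mol L⁻¹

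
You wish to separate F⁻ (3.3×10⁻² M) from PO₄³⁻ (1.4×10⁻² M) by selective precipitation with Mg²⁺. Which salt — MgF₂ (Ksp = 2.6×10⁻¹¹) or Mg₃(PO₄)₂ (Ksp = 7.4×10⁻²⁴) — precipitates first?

MgF₂

Precipitation of each salt begins when its ion product equals Ksp.
For MgF₂: [Mg²⁺] = (Ksp/[F⁻]^2) = 2.4×10⁻⁸ M
For Mg₃(PO₄)₂: [Mg²⁺] = (Ksp/[PO₄³⁻]^2)^(1/3) = 3.4×10⁻⁷ M
Since MgF₂ needs less Mg²⁺ to reach saturation, it precipitates first.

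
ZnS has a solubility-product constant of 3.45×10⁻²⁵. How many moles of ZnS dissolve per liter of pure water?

5.87×10⁻¹³ M

ZnS(s) ⇌ Zn²⁺(aq) + S²⁻(aq)
With molar solubility s: [Zn²⁺] = s, [S²⁻] = s.
Ksp = [Zn²⁺][S²⁻] = s · s = s^2
s^2 = 3.45×10⁻²⁵
Taking the 2nd root, s = 5.87×10⁻¹³ mol/L.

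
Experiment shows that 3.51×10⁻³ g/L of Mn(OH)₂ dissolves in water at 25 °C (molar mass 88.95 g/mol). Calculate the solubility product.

Ksp = 2.46×10⁻¹³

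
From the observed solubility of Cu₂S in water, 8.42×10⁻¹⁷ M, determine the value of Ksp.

Ksp = 2.39×10⁻⁴⁸

Cu₂S(s) ⇌ 2 Cu⁺(aq) + S²⁻(aq)
With molar solubility s: [Cu⁺] = 2s, [S²⁻] = s.
Ksp = [Cu⁺]^2[S²⁻] = (2s)^2 · s = 4s^3
Ksp = 4 × (8.42×10⁻¹⁷)^3 = 2.39×10⁻⁴⁸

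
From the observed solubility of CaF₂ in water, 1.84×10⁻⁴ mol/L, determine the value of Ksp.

Ksp = 2.49×10⁻¹¹

CaF₂(s) ⇌ Ca²⁺(aq) + 2 F⁻(aq)
With molar solubility s: [Ca²⁺] = s, [F⁻] = 2s.
Ksp = [Ca²⁺][F⁻]^2 = s · (2s)^2 = 4s^3
Ksp = 4 × (1.84×10⁻⁴)^3 = 2.49×10⁻¹¹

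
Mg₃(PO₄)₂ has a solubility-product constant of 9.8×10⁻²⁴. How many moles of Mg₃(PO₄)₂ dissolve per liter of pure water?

Mg₃(PO₄)₂(s) ⇌ 3 Mg²⁺(aq) + 2 PO₄³⁻(aq)
For each mole of Mg₃(PO₄)₂ that dissolves per liter, [Mg²⁺] = 3s and [PO₄³⁻] = 2s; let s denote this solubility.
Ksp = [Mg²⁺]^3[PO₄³⁻]^2 = (3s)^3 · (2s)^2 = 108s^5
108s^5 = 9.8×10⁻²⁴  ⇒  s^5 = 9.1×10⁻²⁶
s = (9.1×10⁻²⁶)^(1/5) = 9.8×10⁻⁶ mol/L

9.8×10⁻⁶ M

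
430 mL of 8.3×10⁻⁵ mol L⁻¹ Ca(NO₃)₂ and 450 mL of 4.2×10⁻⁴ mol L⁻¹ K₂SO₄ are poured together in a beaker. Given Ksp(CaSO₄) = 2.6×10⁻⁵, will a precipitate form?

Total volume after mixing = 430 + 450 = 880 mL.
[Ca²⁺] = (8.3×10⁻⁵)(430)/880 = 4.1×10⁻⁵ mol L⁻¹
[SO₄²⁻] = (4.2×10⁻⁴)(450)/880 = 2.1×10⁻⁴ mol L⁻¹
Q = [Ca²⁺][SO₄²⁻] = 8.7×10⁻⁹
Q < Ksp (8.7×10⁻⁹ vs 2.6×10⁻⁵); the solution remains unsaturated and no precipitate forms.

No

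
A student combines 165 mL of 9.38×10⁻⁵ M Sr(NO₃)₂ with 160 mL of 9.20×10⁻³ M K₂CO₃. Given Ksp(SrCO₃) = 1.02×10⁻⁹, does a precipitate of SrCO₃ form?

The combined volume is 325 mL.
[Sr²⁺] = (9.38×10⁻⁵)(165)/325 = 4.76×10⁻⁵ M
[CO₃²⁻] = (9.20×10⁻³)(160)/325 = 4.53×10⁻³ M
Q = [Sr²⁺][CO₃²⁻] = 2.16×10⁻⁷
Q = 2.16×10⁻⁷ > Ksp = 1.02×10⁻⁹, so the solution is supersaturated and SrCO₃ precipitates.

Yes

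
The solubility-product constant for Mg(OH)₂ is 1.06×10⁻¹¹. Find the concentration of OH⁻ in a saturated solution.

2.77×10⁻⁴ M

Mg(OH)₂(s) ⇌ Mg²⁺(aq) + 2 OH⁻(aq)
Call the molar solubility s, so that [Mg²⁺] = s and [OH⁻] = 2s.
Ksp = [Mg²⁺][OH⁻]^2 = s · (2s)^2 = 4s^3 = 1.06×10⁻¹¹
s = 1.38×10⁻⁴ M
[OH⁻] = 2s = 2.77×10⁻⁴ M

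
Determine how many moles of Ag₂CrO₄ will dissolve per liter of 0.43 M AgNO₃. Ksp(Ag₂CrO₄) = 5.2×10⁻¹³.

2.8×10⁻¹² M

Ag₂CrO₄(s) ⇌ 2 Ag⁺(aq) + CrO₄²⁻(aq)
Let s be the solubility of Ag₂CrO₄ here. The common ion gives [Ag⁺] ≈ 0.43 M, and [CrO₄²⁻] = s.
Ksp = [Ag⁺]^2[CrO₄²⁻] = (0.43)^2s
s = 5.2×10⁻¹³ / (0.43)^2 = 2.8×10⁻¹²
s = 2.8×10⁻¹² M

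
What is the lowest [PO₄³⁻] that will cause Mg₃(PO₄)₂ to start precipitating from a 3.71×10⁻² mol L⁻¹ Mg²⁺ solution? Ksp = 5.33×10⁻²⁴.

3.23×10⁻¹⁰ M

Each salt precipitates once Q = Ksp for that salt.
Mg₃(PO₄)₂(s) ⇌ 3 Mg²⁺(aq) + 2 PO₄³⁻(aq)
Ksp = [Mg²⁺]^3[PO₄³⁻]^2 = [PO₄³⁻]^2(3.71×10⁻²)^3
[PO₄³⁻]^2 = 5.33×10⁻²⁴ / (3.71×10⁻²)^3 = 1.04×10⁻¹⁹
[PO₄³⁻] = 3.23×10⁻¹⁰ mol L⁻¹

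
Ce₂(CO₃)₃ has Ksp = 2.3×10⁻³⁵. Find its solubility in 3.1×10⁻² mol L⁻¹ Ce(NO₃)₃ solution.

9.6×10⁻¹² M

Ce₂(CO₃)₃(s) ⇌ 2 Ce³⁺(aq) + 3 CO₃²⁻(aq)
Ce³⁺ is already present at 3.1×10⁻² mol L⁻¹. If s mol/L of Ce₂(CO₃)₃ dissolves, [CO₃²⁻] = 3s while [Ce³⁺] ≈ 3.1×10⁻² mol L⁻¹.
Ksp = [Ce³⁺]^2[CO₃²⁻]^3 = (3.1×10⁻²)^2(3s)^3
(3s)^3 = 2.3×10⁻³⁵ / (3.1×10⁻²)^2 = 2.4×10⁻³²
s = 9.6×10⁻¹² mol L⁻¹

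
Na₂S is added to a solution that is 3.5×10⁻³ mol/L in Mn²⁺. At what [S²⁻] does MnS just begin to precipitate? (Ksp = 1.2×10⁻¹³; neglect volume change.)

3.4×10⁻¹¹ M

A salt starts to precipitate once the ion product Q reaches its Ksp.
MnS(s) ⇌ Mn²⁺(aq) + S²⁻(aq)
Ksp = [Mn²⁺][S²⁻] = [S²⁻](3.5×10⁻³)
[S²⁻] = 1.2×10⁻¹³ / (3.5×10⁻³) = 3.4×10⁻¹¹
[S²⁻] = 3.4×10⁻¹¹ mol/L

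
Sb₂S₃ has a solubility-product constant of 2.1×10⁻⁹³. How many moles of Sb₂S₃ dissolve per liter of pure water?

Sb₂S₃(s) ⇌ 2 Sb³⁺(aq) + 3 S²⁻(aq)
With molar solubility s: [Sb³⁺] = 2s, [S²⁻] = 3s.
Ksp = [Sb³⁺]^2[S²⁻]^3 = (2s)^2 · (3s)^3 = 108s^5
108s^5 = 2.1×10⁻⁹³  ⇒  s^5 = 1.9×10⁻⁹⁵
Taking the 5th root, s = 1.1×10⁻¹⁹ M.

1.1×10⁻¹⁹ M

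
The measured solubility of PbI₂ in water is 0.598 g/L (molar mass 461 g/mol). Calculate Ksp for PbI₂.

Ksp = 8.73×10⁻⁹

s = (0.598 g L⁻¹)/(461 g mol⁻¹) = 1.2972×10⁻³ M
PbI₂(s) ⇌ Pb²⁺(aq) + 2 I⁻(aq)
For each mole of PbI₂ that dissolves per liter, [Pb²⁺] = s and [I⁻] = 2s; let s denote this solubility.
Ksp = [Pb²⁺][I⁻]^2 = s · (2s)^2 = 4s^3
Ksp = 4 × (1.2972×10⁻³)^3 = 8.73×10⁻⁹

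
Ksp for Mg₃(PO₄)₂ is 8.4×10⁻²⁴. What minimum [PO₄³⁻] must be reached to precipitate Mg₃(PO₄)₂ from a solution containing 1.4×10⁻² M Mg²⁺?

Precipitation begins when Q = Ksp.
Mg₃(PO₄)₂(s) ⇌ 3 Mg²⁺(aq) + 2 PO₄³⁻(aq)
Ksp = [Mg²⁺]^3[PO₄³⁻]^2 = [PO₄³⁻]^2(1.4×10⁻²)^3
[PO₄³⁻]^2 = 8.4×10⁻²⁴ / (1.4×10⁻²)^3 = 3.1×10⁻¹⁸
[PO₄³⁻] = 1.7×10⁻⁹ M

1.7×10⁻⁹ M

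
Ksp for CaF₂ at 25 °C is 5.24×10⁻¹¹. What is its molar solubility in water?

2.36×10⁻⁴ M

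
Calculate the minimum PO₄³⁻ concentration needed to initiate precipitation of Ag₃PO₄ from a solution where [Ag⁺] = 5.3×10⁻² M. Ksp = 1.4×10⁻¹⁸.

A salt starts to precipitate once the ion product Q reaches its Ksp.
Ag₃PO₄(s) ⇌ 3 Ag⁺(aq) + PO₄³⁻(aq)
Ksp = [Ag⁺]^3[PO₄³⁻] = [PO₄³⁻](5.3×10⁻²)^3
[PO₄³⁻] = 1.4×10⁻¹⁸ / (5.3×10⁻²)^3 = 9.4×10⁻¹⁵
[PO₄³⁻] = 9.4×10⁻¹⁵ M

9.4×10⁻¹⁵ M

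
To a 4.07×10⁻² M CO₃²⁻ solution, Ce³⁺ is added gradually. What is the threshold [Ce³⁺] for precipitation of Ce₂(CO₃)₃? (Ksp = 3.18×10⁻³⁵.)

6.87×10⁻¹⁶ M

A salt starts to precipitate once the ion product Q reaches its Ksp.
Ce₂(CO₃)₃(s) ⇌ 2 Ce³⁺(aq) + 3 CO₃²⁻(aq)
Ksp = [Ce³⁺]^2[CO₃²⁻]^3 = [Ce³⁺]^2(4.07×10⁻²)^3
[Ce³⁺]^2 = 3.18×10⁻³⁵ / (4.07×10⁻²)^3 = 4.72×10⁻³¹
[Ce³⁺] = 6.87×10⁻¹⁶ M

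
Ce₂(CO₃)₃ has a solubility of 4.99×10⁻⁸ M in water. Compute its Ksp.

Ksp = 3.34×10⁻³⁵

Ce₂(CO₃)₃(s) ⇌ 2 Ce³⁺(aq) + 3 CO₃²⁻(aq)
Let s be the molar solubility. Then [Ce³⁺] = 2s and [CO₃²⁻] = 3s.
Ksp = [Ce³⁺]^2[CO₃²⁻]^3 = (2s)^2 · (3s)^3 = 108s^5
Ksp = 108 × (4.99×10⁻⁸)^5 = 3.34×10⁻³⁵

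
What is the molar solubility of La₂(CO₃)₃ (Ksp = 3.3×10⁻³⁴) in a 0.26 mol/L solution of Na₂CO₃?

La₂(CO₃)₃(s) ⇌ 2 La³⁺(aq) + 3 CO₃²⁻(aq)
The solution already contains CO₃²⁻ at 0.26 mol/L. Let s be the molar solubility of La₂(CO₃)₃.
[CO₃²⁻] ≈ 0.26 mol/L (common ion dominates); [La³⁺] = 2s.
Ksp = [La³⁺]^2[CO₃²⁻]^3 = (2s)^2(0.26)^3
(2s)^2 = 3.3×10⁻³⁴ / (0.26)^3 = 1.9×10⁻³²
s = 6.9×10⁻¹⁷ mol/L

6.9×10⁻¹⁷ M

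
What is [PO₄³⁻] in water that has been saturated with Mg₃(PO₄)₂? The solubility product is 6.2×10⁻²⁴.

Mg₃(PO₄)₂(s) ⇌ 3 Mg²⁺(aq) + 2 PO₄³⁻(aq)
For each mole of Mg₃(PO₄)₂ that dissolves per liter, [Mg²⁺] = 3s and [PO₄³⁻] = 2s; let s denote this solubility.
Ksp = [Mg²⁺]^3[PO₄³⁻]^2 = (3s)^3 · (2s)^2 = 108s^5 = 6.2×10⁻²⁴
s = 8.9×10⁻⁶ mol/L
[PO₄³⁻] = 2s = 1.8×10⁻⁵ mol/L

1.8×10⁻⁵ M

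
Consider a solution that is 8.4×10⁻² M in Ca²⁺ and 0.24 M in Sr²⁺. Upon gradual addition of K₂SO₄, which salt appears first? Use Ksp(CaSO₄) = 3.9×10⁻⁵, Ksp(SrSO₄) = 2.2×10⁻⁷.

SrSO₄

A salt starts to precipitate once the ion product Q reaches its Ksp.
For CaSO₄: [SO₄²⁻] = (Ksp/[Ca²⁺]) = 4.6×10⁻⁴ M
For SrSO₄: [SO₄²⁻] = (Ksp/[Sr²⁺]) = 9.2×10⁻⁷ M
Since SrSO₄ needs less SO₄²⁻ to reach saturation, it precipitates first.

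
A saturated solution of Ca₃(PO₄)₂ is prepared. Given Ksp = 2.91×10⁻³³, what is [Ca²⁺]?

Ca₃(PO₄)₂(s) ⇌ 3 Ca²⁺(aq) + 2 PO₄³⁻(aq)
If s mol/L of Ca₃(PO₄)₂ dissolves, [Ca²⁺] = 3s and [PO₄³⁻] = 2s.
Ksp = [Ca²⁺]^3[PO₄³⁻]^2 = (3s)^3 · (2s)^2 = 108s^5 = 2.91×10⁻³³
s = 1.22×10⁻⁷ mol/L
[Ca²⁺] = 3s = 3.66×10⁻⁷ mol/L

3.66×10⁻⁷ M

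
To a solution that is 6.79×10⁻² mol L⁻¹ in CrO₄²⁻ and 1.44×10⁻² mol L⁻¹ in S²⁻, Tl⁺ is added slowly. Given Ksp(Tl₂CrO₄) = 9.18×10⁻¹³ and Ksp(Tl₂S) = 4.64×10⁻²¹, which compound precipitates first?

The threshold for precipitation is Q = Ksp.
For Tl₂CrO₄: [Tl⁺] = (Ksp/[CrO₄²⁻])^(1/2) = 3.68×10⁻⁶ mol L⁻¹
For Tl₂S: [Tl⁺] = (Ksp/[S²⁻])^(1/2) = 5.68×10⁻¹⁰ mol L⁻¹
Tl₂S requires the lower [Tl⁺], so it precipitates first.

Tl₂S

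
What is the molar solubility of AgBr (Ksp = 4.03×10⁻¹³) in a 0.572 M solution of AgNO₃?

7.05×10⁻¹³ M

AgBr(s) ⇌ Ag⁺(aq) + Br⁻(aq)
The solution already contains Ag⁺ at 0.572 M. Let s be the molar solubility of AgBr.
[Ag⁺] ≈ 0.572 M (common ion dominates); [Br⁻] = s.
Ksp = [Ag⁺][Br⁻] = (0.572)s
s = 4.03×10⁻¹³ / (0.572) = 7.05×10⁻¹³
s = 7.05×10⁻¹³ M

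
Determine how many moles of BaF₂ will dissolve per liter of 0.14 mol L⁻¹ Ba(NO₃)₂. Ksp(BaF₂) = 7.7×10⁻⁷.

1.2×10⁻³ M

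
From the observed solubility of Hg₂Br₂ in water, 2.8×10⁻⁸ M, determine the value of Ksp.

Hg₂Br₂(s) ⇌ Hg₂²⁺(aq) + 2 Br⁻(aq)
With molar solubility s: [Hg₂²⁺] = s, [Br⁻] = 2s.
Ksp = [Hg₂²⁺][Br⁻]^2 = s · (2s)^2 = 4s^3
Ksp = 4 × (2.8×10⁻⁸)^3 = 8.8×10⁻²³

Ksp = 8.8×10⁻²³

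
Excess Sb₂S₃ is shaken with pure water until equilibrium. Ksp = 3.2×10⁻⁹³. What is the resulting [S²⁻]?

3.7×10⁻¹⁹ M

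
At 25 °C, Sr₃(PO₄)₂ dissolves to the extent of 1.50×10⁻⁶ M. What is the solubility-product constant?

Sr₃(PO₄)₂(s) ⇌ 3 Sr²⁺(aq) + 2 PO₄³⁻(aq)
With molar solubility s: [Sr²⁺] = 3s, [PO₄³⁻] = 2s.
Ksp = [Sr²⁺]^3[PO₄³⁻]^2 = (3s)^3 · (2s)^2 = 108s^5
Ksp = 108 × (1.50×10⁻⁶)^5 = 8.20×10⁻²⁸

Ksp = 8.20×10⁻²⁸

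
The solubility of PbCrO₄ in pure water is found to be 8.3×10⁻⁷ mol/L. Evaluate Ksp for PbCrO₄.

Ksp = 6.9×10⁻¹³

PbCrO₄(s) ⇌ Pb²⁺(aq) + CrO₄²⁻(aq)
With molar solubility s: [Pb²⁺] = s, [CrO₄²⁻] = s.
Ksp = [Pb²⁺][CrO₄²⁻] = s · s = s^2
Ksp = (8.3×10⁻⁷)^2 = 6.9×10⁻¹³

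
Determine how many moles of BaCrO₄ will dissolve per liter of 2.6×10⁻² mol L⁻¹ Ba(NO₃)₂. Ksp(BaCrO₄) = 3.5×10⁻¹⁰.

1.3×10⁻⁸ M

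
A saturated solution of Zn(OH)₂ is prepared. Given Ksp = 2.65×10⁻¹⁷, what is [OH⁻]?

3.76×10⁻⁶ M

Zn(OH)₂(s) ⇌ Zn²⁺(aq) + 2 OH⁻(aq)
If s mol/L of Zn(OH)₂ dissolves, [Zn²⁺] = s and [OH⁻] = 2s.
Ksp = [Zn²⁺][OH⁻]^2 = s · (2s)^2 = 4s^3 = 2.65×10⁻¹⁷
s = 1.88×10⁻⁶ M
[OH⁻] = 2s = 3.76×10⁻⁶ M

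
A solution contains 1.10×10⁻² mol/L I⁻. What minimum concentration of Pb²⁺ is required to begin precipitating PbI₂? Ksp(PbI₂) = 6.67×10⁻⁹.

5.51×10⁻⁵ M

A salt starts to precipitate once the ion product Q reaches its Ksp.
PbI₂(s) ⇌ Pb²⁺(aq) + 2 I⁻(aq)
Ksp = [Pb²⁺][I⁻]^2 = [Pb²⁺](1.10×10⁻²)^2
[Pb²⁺] = 6.67×10⁻⁹ / (1.10×10⁻²)^2 = 5.51×10⁻⁵
[Pb²⁺] = 5.51×10⁻⁵ mol/L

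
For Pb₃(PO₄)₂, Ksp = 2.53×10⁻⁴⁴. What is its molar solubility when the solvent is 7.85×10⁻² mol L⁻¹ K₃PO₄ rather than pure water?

Pb₃(PO₄)₂(s) ⇌ 3 Pb²⁺(aq) + 2 PO₄³⁻(aq)
The solution already contains PO₄³⁻ at 7.85×10⁻² mol L⁻¹. Let s be the molar solubility of Pb₃(PO₄)₂.
[PO₄³⁻] ≈ 7.85×10⁻² mol L⁻¹ (common ion dominates); [Pb²⁺] = 3s.
Ksp = [Pb²⁺]^3[PO₄³⁻]^2 = (3s)^3(7.85×10⁻²)^2
(3s)^3 = 2.53×10⁻⁴⁴ / (7.85×10⁻²)^2 = 4.11×10⁻⁴²
s = 5.34×10⁻¹⁵ mol L⁻¹

5.34×10⁻¹⁵ M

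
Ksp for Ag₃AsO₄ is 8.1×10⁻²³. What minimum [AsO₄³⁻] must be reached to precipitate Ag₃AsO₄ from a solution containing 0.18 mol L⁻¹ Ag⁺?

A salt starts to precipitate once the ion product Q reaches its Ksp.
Ag₃AsO₄(s) ⇌ 3 Ag⁺(aq) + AsO₄³⁻(aq)
Ksp = [Ag⁺]^3[AsO₄³⁻] = [AsO₄³⁻](0.18)^3
[AsO₄³⁻] = 8.1×10⁻²³ / (0.18)^3 = 1.4×10⁻²⁰
[AsO₄³⁻] = 1.4×10⁻²⁰ mol L⁻¹

1.4×10⁻²⁰ M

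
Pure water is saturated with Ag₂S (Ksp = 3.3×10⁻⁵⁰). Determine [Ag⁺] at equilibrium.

4.0×10⁻¹⁷ M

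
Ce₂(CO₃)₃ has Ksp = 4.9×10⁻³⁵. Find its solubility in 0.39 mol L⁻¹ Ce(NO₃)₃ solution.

2.3×10⁻¹² M

Ce₂(CO₃)₃(s) ⇌ 2 Ce³⁺(aq) + 3 CO₃²⁻(aq)
The solution already contains Ce³⁺ at 0.39 mol L⁻¹. Let s be the molar solubility of Ce₂(CO₃)₃.
[Ce³⁺] ≈ 0.39 mol L⁻¹ (common ion dominates); [CO₃²⁻] = 3s.
Ksp = [Ce³⁺]^2[CO₃²⁻]^3 = (0.39)^2(3s)^3
(3s)^3 = 4.9×10⁻³⁵ / (0.39)^2 = 3.2×10⁻³⁴
s = 2.3×10⁻¹² mol L⁻¹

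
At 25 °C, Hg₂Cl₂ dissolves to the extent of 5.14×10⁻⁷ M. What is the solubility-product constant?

Hg₂Cl₂(s) ⇌ Hg₂²⁺(aq) + 2 Cl⁻(aq)
For each mole of Hg₂Cl₂ that dissolves per liter, [Hg₂²⁺] = s and [Cl⁻] = 2s; let s denote this solubility.
Ksp = [Hg₂²⁺][Cl⁻]^2 = s · (2s)^2 = 4s^3
Ksp = 4 × (5.14×10⁻⁷)^3 = 5.43×10⁻¹⁹

Ksp = 5.43×10⁻¹⁹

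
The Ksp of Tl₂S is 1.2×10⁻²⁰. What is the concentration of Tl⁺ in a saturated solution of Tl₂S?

2.9×10⁻⁷ M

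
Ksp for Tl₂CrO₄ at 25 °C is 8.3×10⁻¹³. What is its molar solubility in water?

5.9×10⁻⁵ M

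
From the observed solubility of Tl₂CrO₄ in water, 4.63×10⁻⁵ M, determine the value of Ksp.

Ksp = 3.97×10⁻¹³

Tl₂CrO₄(s) ⇌ 2 Tl⁺(aq) + CrO₄²⁻(aq)
With molar solubility s: [Tl⁺] = 2s, [CrO₄²⁻] = s.
Ksp = [Tl⁺]^2[CrO₄²⁻] = (2s)^2 · s = 4s^3
Ksp = 4 × (4.63×10⁻⁵)^3 = 3.97×10⁻¹³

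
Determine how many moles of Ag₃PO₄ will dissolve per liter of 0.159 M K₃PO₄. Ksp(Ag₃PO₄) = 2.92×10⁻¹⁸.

Ag₃PO₄(s) ⇌ 3 Ag⁺(aq) + PO₄³⁻(aq)
PO₄³⁻ is already present at 0.159 M. If s mol/L of Ag₃PO₄ dissolves, [Ag⁺] = 3s while [PO₄³⁻] ≈ 0.159 M.
Ksp = [Ag⁺]^3[PO₄³⁻] = (3s)^3(0.159)
(3s)^3 = 2.92×10⁻¹⁸ / (0.159) = 1.84×10⁻¹⁷
s = 8.79×10⁻⁷ M

8.79×10⁻⁷ M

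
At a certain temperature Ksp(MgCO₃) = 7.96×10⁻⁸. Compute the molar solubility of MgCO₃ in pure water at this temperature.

2.82×10⁻⁴ M

MgCO₃(s) ⇌ Mg²⁺(aq) + CO₃²⁻(aq)
If s mol/L of MgCO₃ dissolves, [Mg²⁺] = s and [CO₃²⁻] = s.
Ksp = [Mg²⁺][CO₃²⁻] = s · s = s^2
s^2 = 7.96×10⁻⁸
Taking the 2nd root, s = 2.82×10⁻⁴ mol/L.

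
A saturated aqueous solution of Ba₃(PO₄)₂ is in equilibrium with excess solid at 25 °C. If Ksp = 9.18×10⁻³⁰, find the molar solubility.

Ba₃(PO₄)₂(s) ⇌ 3 Ba²⁺(aq) + 2 PO₄³⁻(aq)
For each mole of Ba₃(PO₄)₂ that dissolves per liter, [Ba²⁺] = 3s and [PO₄³⁻] = 2s; let s denote this solubility.
Ksp = [Ba²⁺]^3[PO₄³⁻]^2 = (3s)^3 · (2s)^2 = 108s^5
108s^5 = 9.18×10⁻³⁰  ⇒  s^5 = 8.50×10⁻³²
s = 6.11×10⁻⁷ mol/L

6.11×10⁻⁷ M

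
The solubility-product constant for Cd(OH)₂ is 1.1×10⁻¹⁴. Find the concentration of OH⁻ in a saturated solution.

Cd(OH)₂(s) ⇌ Cd²⁺(aq) + 2 OH⁻(aq)
For each mole of Cd(OH)₂ that dissolves per liter, [Cd²⁺] = s and [OH⁻] = 2s; let s denote this solubility.
Ksp = [Cd²⁺][OH⁻]^2 = s · (2s)^2 = 4s^3 = 1.1×10⁻¹⁴
s = 1.4×10⁻⁵ M
[OH⁻] = 2s = 2.8×10⁻⁵ M

2.8×10⁻⁵ M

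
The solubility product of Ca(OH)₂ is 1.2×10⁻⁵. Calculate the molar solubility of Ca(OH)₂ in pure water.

Ca(OH)₂(s) ⇌ Ca²⁺(aq) + 2 OH⁻(aq)
With molar solubility s: [Ca²⁺] = s, [OH⁻] = 2s.
Ksp = [Ca²⁺][OH⁻]^2 = s · (2s)^2 = 4s^3
4s^3 = 1.2×10⁻⁵  ⇒  s^3 = 3.0×10⁻⁶
s = (3.0×10⁻⁶)^(1/3) = 1.4×10⁻² M

1.4×10⁻² M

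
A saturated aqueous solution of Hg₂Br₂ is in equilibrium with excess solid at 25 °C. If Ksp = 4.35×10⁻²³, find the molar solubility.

Hg₂Br₂(s) ⇌ Hg₂²⁺(aq) + 2 Br⁻(aq)
Let s be the molar solubility. Then [Hg₂²⁺] = s and [Br⁻] = 2s.
Ksp = [Hg₂²⁺][Br⁻]^2 = s · (2s)^2 = 4s^3
4s^3 = 4.35×10⁻²³  ⇒  s^3 = 1.09×10⁻²³
s = 2.22×10⁻⁸ M

2.22×10⁻⁸ M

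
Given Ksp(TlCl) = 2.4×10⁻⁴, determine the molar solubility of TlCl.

1.5×10⁻² M

TlCl(s) ⇌ Tl⁺(aq) + Cl⁻(aq)
Call the molar solubility s, so that [Tl⁺] = s and [Cl⁻] = s.
Ksp = [Tl⁺][Cl⁻] = s · s = s^2
s^2 = 2.4×10⁻⁴
s = 1.5×10⁻² M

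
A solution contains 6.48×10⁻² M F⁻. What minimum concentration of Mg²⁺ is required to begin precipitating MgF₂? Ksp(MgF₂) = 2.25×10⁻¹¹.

5.36×10⁻⁹ M

Each salt precipitates once Q = Ksp for that salt.
MgF₂(s) ⇌ Mg²⁺(aq) + 2 F⁻(aq)
Ksp = [Mg²⁺][F⁻]^2 = [Mg²⁺](6.48×10⁻²)^2
[Mg²⁺] = 2.25×10⁻¹¹ / (6.48×10⁻²)^2 = 5.36×10⁻⁹
[Mg²⁺] = 5.36×10⁻⁹ M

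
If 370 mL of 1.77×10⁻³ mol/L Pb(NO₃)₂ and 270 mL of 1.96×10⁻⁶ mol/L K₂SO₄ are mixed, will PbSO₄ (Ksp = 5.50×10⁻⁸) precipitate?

No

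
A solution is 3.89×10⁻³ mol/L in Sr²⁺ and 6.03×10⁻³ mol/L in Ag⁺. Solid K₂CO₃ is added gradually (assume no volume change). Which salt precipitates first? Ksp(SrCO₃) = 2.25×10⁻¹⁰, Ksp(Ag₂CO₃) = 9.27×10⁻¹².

SrCO₃

Precipitation begins when Q = Ksp.
For SrCO₃: [CO₃²⁻] = (Ksp/[Sr²⁺]) = 5.78×10⁻⁸ mol/L
For Ag₂CO₃: [CO₃²⁻] = (Ksp/[Ag⁺]^2) = 2.55×10⁻⁷ mol/L
Since SrCO₃ needs less CO₃²⁻ to reach saturation, it precipitates first.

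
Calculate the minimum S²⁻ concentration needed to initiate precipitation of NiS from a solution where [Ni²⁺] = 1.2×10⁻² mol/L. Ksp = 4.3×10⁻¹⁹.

3.6×10⁻¹⁷ M

Precipitation begins when Q = Ksp.
NiS(s) ⇌ Ni²⁺(aq) + S²⁻(aq)
Ksp = [Ni²⁺][S²⁻] = [S²⁻](1.2×10⁻²)
[S²⁻] = 4.3×10⁻¹⁹ / (1.2×10⁻²) = 3.6×10⁻¹⁷
[S²⁻] = 3.6×10⁻¹⁷ mol/L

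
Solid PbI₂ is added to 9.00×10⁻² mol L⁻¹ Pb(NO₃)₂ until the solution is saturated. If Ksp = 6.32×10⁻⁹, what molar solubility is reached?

PbI₂(s) ⇌ Pb²⁺(aq) + 2 I⁻(aq)
The solution already contains Pb²⁺ at 9.00×10⁻² mol L⁻¹. Let s be the molar solubility of PbI₂.
[Pb²⁺] ≈ 9.00×10⁻² mol L⁻¹ (common ion dominates); [I⁻] = 2s.
Ksp = [Pb²⁺][I⁻]^2 = (9.00×10⁻²)(2s)^2
(2s)^2 = 6.32×10⁻⁹ / (9.00×10⁻²) = 7.02×10⁻⁸
s = 1.32×10⁻⁴ mol L⁻¹

1.32×10⁻⁴ M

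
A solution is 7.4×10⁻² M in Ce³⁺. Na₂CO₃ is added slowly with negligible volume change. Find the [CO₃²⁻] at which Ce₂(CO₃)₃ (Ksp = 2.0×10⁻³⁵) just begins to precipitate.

Each salt precipitates once Q = Ksp for that salt.
Ce₂(CO₃)₃(s) ⇌ 2 Ce³⁺(aq) + 3 CO₃²⁻(aq)
Ksp = [Ce³⁺]^2[CO₃²⁻]^3 = [CO₃²⁻]^3(7.4×10⁻²)^2
[CO₃²⁻]^3 = 2.0×10⁻³⁵ / (7.4×10⁻²)^2 = 3.7×10⁻³³
[CO₃²⁻] = 1.5×10⁻¹¹ M

1.5×10⁻¹¹ M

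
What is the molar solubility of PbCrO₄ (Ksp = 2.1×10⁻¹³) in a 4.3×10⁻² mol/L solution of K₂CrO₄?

4.9×10⁻¹² M

PbCrO₄(s) ⇌ Pb²⁺(aq) + CrO₄²⁻(aq)
Let s be the solubility of PbCrO₄ here. The common ion gives [CrO₄²⁻] ≈ 4.3×10⁻² mol/L, and [Pb²⁺] = s.
Ksp = [Pb²⁺][CrO₄²⁻] = s(4.3×10⁻²)
s = 2.1×10⁻¹³ / (4.3×10⁻²) = 4.9×10⁻¹²
s = 4.9×10⁻¹² mol/L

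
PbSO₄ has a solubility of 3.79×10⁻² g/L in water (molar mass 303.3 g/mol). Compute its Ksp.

Ksp = 1.56×10⁻⁸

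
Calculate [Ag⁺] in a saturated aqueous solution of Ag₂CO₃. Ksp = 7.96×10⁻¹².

2.52×10⁻⁴ M

Ag₂CO₃(s) ⇌ 2 Ag⁺(aq) + CO₃²⁻(aq)
For each mole of Ag₂CO₃ that dissolves per liter, [Ag⁺] = 2s and [CO₃²⁻] = s; let s denote this solubility.
Ksp = [Ag⁺]^2[CO₃²⁻] = (2s)^2 · s = 4s^3 = 7.96×10⁻¹²
s = 1.26×10⁻⁴ mol L⁻¹
[Ag⁺] = 2s = 2.52×10⁻⁴ mol L⁻¹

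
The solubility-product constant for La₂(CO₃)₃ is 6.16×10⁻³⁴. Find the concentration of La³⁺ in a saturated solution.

1.79×10⁻⁷ M

La₂(CO₃)₃(s) ⇌ 2 La³⁺(aq) + 3 CO₃²⁻(aq)
Call the molar solubility s, so that [La³⁺] = 2s and [CO₃²⁻] = 3s.
Ksp = [La³⁺]^2[CO₃²⁻]^3 = (2s)^2 · (3s)^3 = 108s^5 = 6.16×10⁻³⁴
s = 8.94×10⁻⁸ mol/L
[La³⁺] = 2s = 1.79×10⁻⁷ mol/L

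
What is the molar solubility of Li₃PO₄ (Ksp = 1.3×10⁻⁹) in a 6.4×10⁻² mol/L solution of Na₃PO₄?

Li₃PO₄(s) ⇌ 3 Li⁺(aq) + PO₄³⁻(aq)
The solution already contains PO₄³⁻ at 6.4×10⁻² mol/L. Let s be the molar solubility of Li₃PO₄.
[PO₄³⁻] ≈ 6.4×10⁻² mol/L (common ion dominates); [Li⁺] = 3s.
Ksp = [Li⁺]^3[PO₄³⁻] = (3s)^3(6.4×10⁻²)
(3s)^3 = 1.3×10⁻⁹ / (6.4×10⁻²) = 2.0×10⁻⁸
s = 9.1×10⁻⁴ mol/L

9.1×10⁻⁴ M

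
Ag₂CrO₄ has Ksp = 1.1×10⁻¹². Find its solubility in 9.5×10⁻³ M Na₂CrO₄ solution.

5.4×10⁻⁶ M

Ag₂CrO₄(s) ⇌ 2 Ag⁺(aq) + CrO₄²⁻(aq)
The solution already contains CrO₄²⁻ at 9.5×10⁻³ M. Let s be the molar solubility of Ag₂CrO₄.
[CrO₄²⁻] ≈ 9.5×10⁻³ M (common ion dominates); [Ag⁺] = 2s.
Ksp = [Ag⁺]^2[CrO₄²⁻] = (2s)^2(9.5×10⁻³)
(2s)^2 = 1.1×10⁻¹² / (9.5×10⁻³) = 1.2×10⁻¹⁰
s = 5.4×10⁻⁶ M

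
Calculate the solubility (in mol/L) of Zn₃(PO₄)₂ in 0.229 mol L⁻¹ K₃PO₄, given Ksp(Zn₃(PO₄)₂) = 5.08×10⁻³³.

Zn₃(PO₄)₂(s) ⇌ 3 Zn²⁺(aq) + 2 PO₄³⁻(aq)
Let s be the solubility of Zn₃(PO₄)₂ here. The common ion gives [PO₄³⁻] ≈ 0.229 mol L⁻¹, and [Zn²⁺] = 3s.
Ksp = [Zn²⁺]^3[PO₄³⁻]^2 = (3s)^3(0.229)^2
(3s)^3 = 5.08×10⁻³³ / (0.229)^2 = 9.69×10⁻³²
s = 1.53×10⁻¹¹ mol L⁻¹

1.53×10⁻¹¹ M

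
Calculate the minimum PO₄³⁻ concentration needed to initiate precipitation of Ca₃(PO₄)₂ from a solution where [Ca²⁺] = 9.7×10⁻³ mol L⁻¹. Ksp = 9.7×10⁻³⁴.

Precipitation of each salt begins when its ion product equals Ksp.
Ca₃(PO₄)₂(s) ⇌ 3 Ca²⁺(aq) + 2 PO₄³⁻(aq)
Ksp = [Ca²⁺]^3[PO₄³⁻]^2 = [PO₄³⁻]^2(9.7×10⁻³)^3
[PO₄³⁻]^2 = 9.7×10⁻³⁴ / (9.7×10⁻³)^3 = 1.1×10⁻²⁷
[PO₄³⁻] = 3.3×10⁻¹⁴ mol L⁻¹

3.3×10⁻¹⁴ M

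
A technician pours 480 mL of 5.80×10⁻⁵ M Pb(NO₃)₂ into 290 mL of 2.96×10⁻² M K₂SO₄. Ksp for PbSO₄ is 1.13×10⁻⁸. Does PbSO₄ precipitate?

Yes

After mixing, V = 480 mL + 290 mL = 770 mL.
[Pb²⁺] = (5.80×10⁻⁵)(480)/770 = 3.62×10⁻⁵ M
[SO₄²⁻] = (2.96×10⁻²)(290)/770 = 1.11×10⁻² M
Q = [Pb²⁺][SO₄²⁻] = 4.03×10⁻⁷
Because Q > Ksp (4.03×10⁻⁷ vs 1.13×10⁻⁸), a precipitate of PbSO₄ forms.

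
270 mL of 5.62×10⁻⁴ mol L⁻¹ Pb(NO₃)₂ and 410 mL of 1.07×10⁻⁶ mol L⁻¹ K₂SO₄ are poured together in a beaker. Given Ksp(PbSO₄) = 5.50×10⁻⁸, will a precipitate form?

No

The combined volume is 680 mL.
[Pb²⁺] = (5.62×10⁻⁴)(270)/680 = 2.23×10⁻⁴ mol L⁻¹
[SO₄²⁻] = (1.07×10⁻⁶)(410)/680 = 6.45×10⁻⁷ mol L⁻¹
Q = [Pb²⁺][SO₄²⁻] = 1.44×10⁻¹⁰
Since Q (1.44×10⁻¹⁰) is less than Ksp (5.50×10⁻⁸), no PbSO₄ precipitates.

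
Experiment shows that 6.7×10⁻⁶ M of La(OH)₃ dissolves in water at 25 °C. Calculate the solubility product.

La(OH)₃(s) ⇌ La³⁺(aq) + 3 OH⁻(aq)
For each mole of La(OH)₃ that dissolves per liter, [La³⁺] = s and [OH⁻] = 3s; let s denote this solubility.
Ksp = [La³⁺][OH⁻]^3 = s · (3s)^3 = 27s^4
Ksp = 27 × (6.7×10⁻⁶)^4 = 5.4×10⁻²⁰

Ksp = 5.4×10⁻²⁰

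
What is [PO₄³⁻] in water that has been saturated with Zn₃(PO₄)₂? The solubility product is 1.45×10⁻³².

3.36×10⁻⁷ M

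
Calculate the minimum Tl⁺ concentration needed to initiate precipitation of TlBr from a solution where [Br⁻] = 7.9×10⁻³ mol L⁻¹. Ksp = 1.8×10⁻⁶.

The threshold for precipitation is Q = Ksp.
TlBr(s) ⇌ Tl⁺(aq) + Br⁻(aq)
Ksp = [Tl⁺][Br⁻] = [Tl⁺](7.9×10⁻³)
[Tl⁺] = 1.8×10⁻⁶ / (7.9×10⁻³) = 2.3×10⁻⁴
[Tl⁺] = 2.3×10⁻⁴ mol L⁻¹

2.3×10⁻⁴ M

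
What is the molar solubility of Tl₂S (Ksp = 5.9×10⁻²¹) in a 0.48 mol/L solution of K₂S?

Tl₂S(s) ⇌ 2 Tl⁺(aq) + S²⁻(aq)
Let s be the solubility of Tl₂S here. The common ion gives [S²⁻] ≈ 0.48 mol/L, and [Tl⁺] = 2s.
Ksp = [Tl⁺]^2[S²⁻] = (2s)^2(0.48)
(2s)^2 = 5.9×10⁻²¹ / (0.48) = 1.2×10⁻²⁰
s = 5.5×10⁻¹¹ mol/L

5.5×10⁻¹¹ M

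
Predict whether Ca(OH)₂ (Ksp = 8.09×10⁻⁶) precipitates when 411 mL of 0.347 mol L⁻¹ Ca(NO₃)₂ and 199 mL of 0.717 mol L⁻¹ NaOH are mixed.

After mixing, V = 411 mL + 199 mL = 610 mL.
[Ca²⁺] = (0.347)(411)/610 = 0.234 mol L⁻¹
[OH⁻] = (0.717)(199)/610 = 0.234 mol L⁻¹
Q = [Ca²⁺][OH⁻]^2 = 1.28×10⁻²
Because Q > Ksp (1.28×10⁻² vs 8.09×10⁻⁶), a precipitate of Ca(OH)₂ forms.

Yes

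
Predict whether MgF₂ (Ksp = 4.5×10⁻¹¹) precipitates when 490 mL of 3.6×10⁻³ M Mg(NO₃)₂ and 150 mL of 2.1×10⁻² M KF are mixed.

Yes

Total volume after mixing = 490 + 150 = 640 mL.
[Mg²⁺] = (3.6×10⁻³)(490)/640 = 2.8×10⁻³ M
[F⁻] = (2.1×10⁻²)(150)/640 = 4.9×10⁻³ M
Q = [Mg²⁺][F⁻]^2 = 6.7×10⁻⁸
Since Q (6.7×10⁻⁸) exceeds Ksp (4.5×10⁻¹¹), MgF₂ will precipitate.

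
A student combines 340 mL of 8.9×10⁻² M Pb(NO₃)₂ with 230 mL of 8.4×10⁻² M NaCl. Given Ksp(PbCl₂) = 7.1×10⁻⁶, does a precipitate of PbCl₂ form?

After mixing, V = 340 mL + 230 mL = 570 mL.
[Pb²⁺] = (8.9×10⁻²)(340)/570 = 5.3×10⁻² M
[Cl⁻] = (8.4×10⁻²)(230)/570 = 3.4×10⁻² M
Q = [Pb²⁺][Cl⁻]^2 = 6.1×10⁻⁵
Since Q (6.1×10⁻⁵) exceeds Ksp (7.1×10⁻⁶), PbCl₂ will precipitate.

Yes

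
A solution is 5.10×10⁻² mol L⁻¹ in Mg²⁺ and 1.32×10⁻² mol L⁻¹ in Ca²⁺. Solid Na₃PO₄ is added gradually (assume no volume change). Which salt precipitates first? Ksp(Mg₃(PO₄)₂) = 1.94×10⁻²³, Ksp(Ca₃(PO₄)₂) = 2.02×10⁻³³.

Ca₃(PO₄)₂

The threshold for precipitation is Q = Ksp.
For Mg₃(PO₄)₂: [PO₄³⁻] = (Ksp/[Mg²⁺]^3)^(1/2) = 3.82×10⁻¹⁰ mol L⁻¹
For Ca₃(PO₄)₂: [PO₄³⁻] = (Ksp/[Ca²⁺]^3)^(1/2) = 2.96×10⁻¹⁴ mol L⁻¹
Ca₃(PO₄)₂ requires the lower [PO₄³⁻], so it precipitates first.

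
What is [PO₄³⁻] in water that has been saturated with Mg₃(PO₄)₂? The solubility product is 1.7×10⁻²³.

Mg₃(PO₄)₂(s) ⇌ 3 Mg²⁺(aq) + 2 PO₄³⁻(aq)
Call the molar solubility s, so that [Mg²⁺] = 3s and [PO₄³⁻] = 2s.
Ksp = [Mg²⁺]^3[PO₄³⁻]^2 = (3s)^3 · (2s)^2 = 108s^5 = 1.7×10⁻²³
s = 1.1×10⁻⁵ M
[PO₄³⁻] = 2s = 2.2×10⁻⁵ M

2.2×10⁻⁵ M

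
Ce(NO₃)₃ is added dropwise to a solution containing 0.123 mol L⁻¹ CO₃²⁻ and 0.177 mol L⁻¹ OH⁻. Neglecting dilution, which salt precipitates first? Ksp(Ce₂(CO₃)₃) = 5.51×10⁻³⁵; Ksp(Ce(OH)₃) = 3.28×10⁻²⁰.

Ce(OH)₃

Precipitation begins when Q = Ksp.
For Ce₂(CO₃)₃: [Ce³⁺] = (Ksp/[CO₃²⁻]^3)^(1/2) = 1.72×10⁻¹⁶ mol L⁻¹
For Ce(OH)₃: [Ce³⁺] = (Ksp/[OH⁻]^3) = 5.91×10⁻¹⁸ mol L⁻¹
Ce(OH)₃ requires the lower [Ce³⁺], so it precipitates first.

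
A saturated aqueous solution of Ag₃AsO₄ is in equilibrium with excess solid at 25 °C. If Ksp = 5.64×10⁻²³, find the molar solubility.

1.20×10⁻⁶ M

Ag₃AsO₄(s) ⇌ 3 Ag⁺(aq) + AsO₄³⁻(aq)
For each mole of Ag₃AsO₄ that dissolves per liter, [Ag⁺] = 3s and [AsO₄³⁻] = s; let s denote this solubility.
Ksp = [Ag⁺]^3[AsO₄³⁻] = (3s)^3 · s = 27s^4
27s^4 = 5.64×10⁻²³  ⇒  s^4 = 2.09×10⁻²⁴
Taking the 4th root, s = 1.20×10⁻⁶ mol L⁻¹.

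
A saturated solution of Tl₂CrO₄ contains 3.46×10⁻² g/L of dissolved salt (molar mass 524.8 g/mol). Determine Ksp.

Convert to molarity: s = 3.46×10⁻² / 524.8 = 6.5930×10⁻⁵ mol/L
Tl₂CrO₄(s) ⇌ 2 Tl⁺(aq) + CrO₄²⁻(aq)
Call the molar solubility s, so that [Tl⁺] = 2s and [CrO₄²⁻] = s.
Ksp = [Tl⁺]^2[CrO₄²⁻] = (2s)^2 · s = 4s^3
Ksp = 4 × (6.5930×10⁻⁵)^3 = 1.15×10⁻¹²

Ksp = 1.15×10⁻¹²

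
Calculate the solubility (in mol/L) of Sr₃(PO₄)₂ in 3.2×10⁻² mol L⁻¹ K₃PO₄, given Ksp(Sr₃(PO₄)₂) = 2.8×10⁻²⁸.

2.2×10⁻⁹ M

Sr₃(PO₄)₂(s) ⇌ 3 Sr²⁺(aq) + 2 PO₄³⁻(aq)
PO₄³⁻ is already present at 3.2×10⁻² mol L⁻¹. If s mol/L of Sr₃(PO₄)₂ dissolves, [Sr²⁺] = 3s while [PO₄³⁻] ≈ 3.2×10⁻² mol L⁻¹.
Ksp = [Sr²⁺]^3[PO₄³⁻]^2 = (3s)^3(3.2×10⁻²)^2
(3s)^3 = 2.8×10⁻²⁸ / (3.2×10⁻²)^2 = 2.7×10⁻²⁵
s = 2.2×10⁻⁹ mol L⁻¹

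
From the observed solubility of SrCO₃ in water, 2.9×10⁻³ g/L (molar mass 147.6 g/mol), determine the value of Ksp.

Ksp = 3.9×10⁻¹⁰

s = (2.9×10⁻³ g L⁻¹)/(147.6 g mol⁻¹) = 1.965×10⁻⁵ M
SrCO₃(s) ⇌ Sr²⁺(aq) + CO₃²⁻(aq)
For each mole of SrCO₃ that dissolves per liter, [Sr²⁺] = s and [CO₃²⁻] = s; let s denote this solubility.
Ksp = [Sr²⁺][CO₃²⁻] = s · s = s^2
Ksp = (1.965×10⁻⁵)^2 = 3.9×10⁻¹⁰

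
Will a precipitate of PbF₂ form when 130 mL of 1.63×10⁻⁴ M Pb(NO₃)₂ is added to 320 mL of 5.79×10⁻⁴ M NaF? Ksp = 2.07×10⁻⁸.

No

The combined volume is 450 mL.
[Pb²⁺] = (1.63×10⁻⁴)(130)/450 = 4.71×10⁻⁵ M
[F⁻] = (5.79×10⁻⁴)(320)/450 = 4.12×10⁻⁴ M
Q = [Pb²⁺][F⁻]^2 = 7.98×10⁻¹²
Since Q (7.98×10⁻¹²) is less than Ksp (2.07×10⁻⁸), no PbF₂ precipitates.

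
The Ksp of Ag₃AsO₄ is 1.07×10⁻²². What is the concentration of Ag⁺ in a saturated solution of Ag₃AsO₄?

Ag₃AsO₄(s) ⇌ 3 Ag⁺(aq) + AsO₄³⁻(aq)
If s mol/L of Ag₃AsO₄ dissolves, [Ag⁺] = 3s and [AsO₄³⁻] = s.
Ksp = [Ag⁺]^3[AsO₄³⁻] = (3s)^3 · s = 27s^4 = 1.07×10⁻²²
s = 1.41×10⁻⁶ M
[Ag⁺] = 3s = 4.23×10⁻⁶ M

4.23×10⁻⁶ M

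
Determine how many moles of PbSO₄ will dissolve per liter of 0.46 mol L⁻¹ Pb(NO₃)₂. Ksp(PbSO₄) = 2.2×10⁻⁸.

PbSO₄(s) ⇌ Pb²⁺(aq) + SO₄²⁻(aq)
The solution already contains Pb²⁺ at 0.46 mol L⁻¹. Let s be the molar solubility of PbSO₄.
[Pb²⁺] ≈ 0.46 mol L⁻¹ (common ion dominates); [SO₄²⁻] = s.
Ksp = [Pb²⁺][SO₄²⁻] = (0.46)s
s = 2.2×10⁻⁸ / (0.46) = 4.8×10⁻⁸
s = 4.8×10⁻⁸ mol L⁻¹

4.8×10⁻⁸ M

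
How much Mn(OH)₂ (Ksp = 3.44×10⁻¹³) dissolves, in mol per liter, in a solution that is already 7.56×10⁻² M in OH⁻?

6.02×10⁻¹¹ M

Mn(OH)₂(s) ⇌ Mn²⁺(aq) + 2 OH⁻(aq)
The solution already contains OH⁻ at 7.56×10⁻² M. Let s be the molar solubility of Mn(OH)₂.
[OH⁻] ≈ 7.56×10⁻² M (common ion dominates); [Mn²⁺] = s.
Ksp = [Mn²⁺][OH⁻]^2 = s(7.56×10⁻²)^2
s = 3.44×10⁻¹³ / (7.56×10⁻²)^2 = 6.02×10⁻¹¹
s = 6.02×10⁻¹¹ M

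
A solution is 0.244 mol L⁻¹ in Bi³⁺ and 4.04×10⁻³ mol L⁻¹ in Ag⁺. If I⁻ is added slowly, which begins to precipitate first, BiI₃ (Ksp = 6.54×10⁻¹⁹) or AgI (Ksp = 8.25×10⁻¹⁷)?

AgI

Precipitation of each salt begins when its ion product equals Ksp.
For BiI₃: [I⁻] = (Ksp/[Bi³⁺])^(1/3) = 1.39×10⁻⁶ mol L⁻¹
For AgI: [I⁻] = (Ksp/[Ag⁺]) = 2.04×10⁻¹⁴ mol L⁻¹
Since AgI needs less I⁻ to reach saturation, it precipitates first.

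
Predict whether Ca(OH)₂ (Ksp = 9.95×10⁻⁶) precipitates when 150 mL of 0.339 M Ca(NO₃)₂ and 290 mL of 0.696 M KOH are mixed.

Total volume after mixing = 150 + 290 = 440 mL.
[Ca²⁺] = (0.339)(150)/440 = 0.116 M
[OH⁻] = (0.696)(290)/440 = 0.459 M
Q = [Ca²⁺][OH⁻]^2 = 2.43×10⁻²
Because Q > Ksp (2.43×10⁻² vs 9.95×10⁻⁶), a precipitate of Ca(OH)₂ forms.

Yes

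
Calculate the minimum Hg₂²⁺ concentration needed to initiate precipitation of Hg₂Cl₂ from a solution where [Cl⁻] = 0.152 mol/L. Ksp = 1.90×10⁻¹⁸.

8.22×10⁻¹⁷ M

Precipitation of each salt begins when its ion product equals Ksp.
Hg₂Cl₂(s) ⇌ Hg₂²⁺(aq) + 2 Cl⁻(aq)
Ksp = [Hg₂²⁺][Cl⁻]^2 = [Hg₂²⁺](0.152)^2
[Hg₂²⁺] = 1.90×10⁻¹⁸ / (0.152)^2 = 8.22×10⁻¹⁷
[Hg₂²⁺] = 8.22×10⁻¹⁷ mol/L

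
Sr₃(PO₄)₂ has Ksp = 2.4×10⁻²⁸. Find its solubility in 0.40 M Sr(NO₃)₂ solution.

3.1×10⁻¹⁴ M

Sr₃(PO₄)₂(s) ⇌ 3 Sr²⁺(aq) + 2 PO₄³⁻(aq)
The solution already contains Sr²⁺ at 0.40 M. Let s be the molar solubility of Sr₃(PO₄)₂.
[Sr²⁺] ≈ 0.40 M (common ion dominates); [PO₄³⁻] = 2s.
Ksp = [Sr²⁺]^3[PO₄³⁻]^2 = (0.40)^3(2s)^2
(2s)^2 = 2.4×10⁻²⁸ / (0.40)^3 = 3.8×10⁻²⁷
s = 3.1×10⁻¹⁴ M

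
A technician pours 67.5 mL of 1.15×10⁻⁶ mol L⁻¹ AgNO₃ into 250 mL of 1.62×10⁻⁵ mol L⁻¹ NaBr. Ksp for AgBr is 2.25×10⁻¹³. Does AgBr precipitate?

Yes

Total volume after mixing = 67.5 + 250 = 317.5 mL.
[Ag⁺] = (1.15×10⁻⁶)(67.5)/317.5 = 2.44×10⁻⁷ mol L⁻¹
[Br⁻] = (1.62×10⁻⁵)(250)/317.5 = 1.28×10⁻⁵ mol L⁻¹
Q = [Ag⁺][Br⁻] = 3.12×10⁻¹²
Since Q (3.12×10⁻¹²) exceeds Ksp (2.25×10⁻¹³), AgBr will precipitate.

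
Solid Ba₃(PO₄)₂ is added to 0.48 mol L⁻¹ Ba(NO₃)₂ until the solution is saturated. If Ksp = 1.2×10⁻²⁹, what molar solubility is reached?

5.2×10⁻¹⁵ M

Ba₃(PO₄)₂(s) ⇌ 3 Ba²⁺(aq) + 2 PO₄³⁻(aq)
The solution already contains Ba²⁺ at 0.48 mol L⁻¹. Let s be the molar solubility of Ba₃(PO₄)₂.
[Ba²⁺] ≈ 0.48 mol L⁻¹ (common ion dominates); [PO₄³⁻] = 2s.
Ksp = [Ba²⁺]^3[PO₄³⁻]^2 = (0.48)^3(2s)^2
(2s)^2 = 1.2×10⁻²⁹ / (0.48)^3 = 1.1×10⁻²⁸
s = 5.2×10⁻¹⁵ mol L⁻¹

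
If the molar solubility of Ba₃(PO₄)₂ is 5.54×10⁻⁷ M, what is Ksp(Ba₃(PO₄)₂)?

Ba₃(PO₄)₂(s) ⇌ 3 Ba²⁺(aq) + 2 PO₄³⁻(aq)
For each mole of Ba₃(PO₄)₂ that dissolves per liter, [Ba²⁺] = 3s and [PO₄³⁻] = 2s; let s denote this solubility.
Ksp = [Ba²⁺]^3[PO₄³⁻]^2 = (3s)^3 · (2s)^2 = 108s^5
Ksp = 108 × (5.54×10⁻⁷)^5 = 5.64×10⁻³⁰

Ksp = 5.64×10⁻³⁰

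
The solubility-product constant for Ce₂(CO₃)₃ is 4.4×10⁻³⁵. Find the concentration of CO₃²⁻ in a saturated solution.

Ce₂(CO₃)₃(s) ⇌ 2 Ce³⁺(aq) + 3 CO₃²⁻(aq)
If s mol/L of Ce₂(CO₃)₃ dissolves, [Ce³⁺] = 2s and [CO₃²⁻] = 3s.
Ksp = [Ce³⁺]^2[CO₃²⁻]^3 = (2s)^2 · (3s)^3 = 108s^5 = 4.4×10⁻³⁵
s = 5.3×10⁻⁸ M
[CO₃²⁻] = 3s = 1.6×10⁻⁷ M

1.6×10⁻⁷ M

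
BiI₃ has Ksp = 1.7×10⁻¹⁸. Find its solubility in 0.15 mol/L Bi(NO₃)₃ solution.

BiI₃(s) ⇌ Bi³⁺(aq) + 3 I⁻(aq)
Let s be the solubility of BiI₃ here. The common ion gives [Bi³⁺] ≈ 0.15 mol/L, and [I⁻] = 3s.
Ksp = [Bi³⁺][I⁻]^3 = (0.15)(3s)^3
(3s)^3 = 1.7×10⁻¹⁸ / (0.15) = 1.1×10⁻¹⁷
s = 7.5×10⁻⁷ mol/L

7.5×10⁻⁷ M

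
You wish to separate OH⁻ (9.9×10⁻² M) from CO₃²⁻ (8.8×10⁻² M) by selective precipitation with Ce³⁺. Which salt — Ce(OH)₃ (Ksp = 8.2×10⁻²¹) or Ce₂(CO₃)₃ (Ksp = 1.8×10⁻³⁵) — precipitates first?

Ce(OH)₃

Precipitation begins when Q = Ksp.
For Ce(OH)₃: [Ce³⁺] = (Ksp/[OH⁻]^3) = 8.5×10⁻¹⁸ M
For Ce₂(CO₃)₃: [Ce³⁺] = (Ksp/[CO₃²⁻]^3)^(1/2) = 1.6×10⁻¹⁶ M
Since Ce(OH)₃ needs less Ce³⁺ to reach saturation, it precipitates first.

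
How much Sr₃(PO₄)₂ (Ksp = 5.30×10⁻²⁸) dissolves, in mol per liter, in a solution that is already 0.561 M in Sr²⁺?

Sr₃(PO₄)₂(s) ⇌ 3 Sr²⁺(aq) + 2 PO₄³⁻(aq)
With Sr²⁺ already at 0.561 M and s small, take [Sr²⁺] ≈ 0.561 M and [PO₄³⁻] = 2s.
Ksp = [Sr²⁺]^3[PO₄³⁻]^2 = (0.561)^3(2s)^2
(2s)^2 = 5.30×10⁻²⁸ / (0.561)^3 = 3.00×10⁻²⁷
s = 2.74×10⁻¹⁴ M

2.74×10⁻¹⁴ M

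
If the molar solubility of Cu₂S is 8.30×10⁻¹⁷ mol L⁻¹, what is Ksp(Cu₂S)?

Ksp = 2.29×10⁻⁴⁸

Cu₂S(s) ⇌ 2 Cu⁺(aq) + S²⁻(aq)
For each mole of Cu₂S that dissolves per liter, [Cu⁺] = 2s and [S²⁻] = s; let s denote this solubility.
Ksp = [Cu⁺]^2[S²⁻] = (2s)^2 · s = 4s^3
Ksp = 4 × (8.30×10⁻¹⁷)^3 = 2.29×10⁻⁴⁸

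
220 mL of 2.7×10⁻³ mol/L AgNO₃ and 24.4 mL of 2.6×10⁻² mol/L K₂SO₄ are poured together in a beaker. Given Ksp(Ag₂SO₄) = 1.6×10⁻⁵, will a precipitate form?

No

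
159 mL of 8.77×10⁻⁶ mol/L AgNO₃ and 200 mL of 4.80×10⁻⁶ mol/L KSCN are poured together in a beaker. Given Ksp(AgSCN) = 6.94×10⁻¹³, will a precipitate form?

Yes

The combined volume is 359 mL.
[Ag⁺] = (8.77×10⁻⁶)(159)/359 = 3.88×10⁻⁶ mol/L
[SCN⁻] = (4.80×10⁻⁶)(200)/359 = 2.67×10⁻⁶ mol/L
Q = [Ag⁺][SCN⁻] = 1.04×10⁻¹¹
Q = 1.04×10⁻¹¹ > Ksp = 6.94×10⁻¹³, so the solution is supersaturated and AgSCN precipitates.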